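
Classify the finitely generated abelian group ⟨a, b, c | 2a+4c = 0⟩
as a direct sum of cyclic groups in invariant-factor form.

Answer: M ≅ ℤ^2 ⊕ ℤ/2

Derivation:
rank_ℚ(R)=1; free=3−1=2
SNF(R) diag = [2] → torsion [2]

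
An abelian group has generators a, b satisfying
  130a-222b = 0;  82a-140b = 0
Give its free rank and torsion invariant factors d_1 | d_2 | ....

rank_ℚ(R)=2; free=2−2=0
SNF(R) diag = [2, 2] → torsion [2, 2]

Answer: M ≅ ℤ/2 ⊕ ℤ/2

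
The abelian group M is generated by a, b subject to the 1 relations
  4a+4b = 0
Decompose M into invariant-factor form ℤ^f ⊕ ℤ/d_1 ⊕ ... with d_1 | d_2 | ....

rank_ℚ(R)=1; free=2−1=1
SNF(R) diag = [4] → torsion [4]

Answer: M ≅ ℤ^1 ⊕ ℤ/4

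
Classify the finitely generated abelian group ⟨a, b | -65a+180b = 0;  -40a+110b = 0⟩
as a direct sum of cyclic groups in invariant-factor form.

Answer: M ≅ ℤ/5 ⊕ ℤ/10

Derivation:
rank_ℚ(R)=2; free=2−2=0
SNF(R) diag = [5, 10] → torsion [5, 10]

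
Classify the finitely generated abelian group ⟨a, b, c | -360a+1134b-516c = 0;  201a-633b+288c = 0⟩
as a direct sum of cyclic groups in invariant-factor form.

Answer: M ≅ ℤ^1 ⊕ ℤ/3 ⊕ ℤ/6

Derivation:
rank_ℚ(R)=2; free=3−2=1
SNF(R) diag = [3, 6] → torsion [3, 6]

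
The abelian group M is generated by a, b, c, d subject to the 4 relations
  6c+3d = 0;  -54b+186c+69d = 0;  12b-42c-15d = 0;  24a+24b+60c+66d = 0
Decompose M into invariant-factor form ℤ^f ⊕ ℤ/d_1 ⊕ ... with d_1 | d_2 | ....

Answer: M ≅ ℤ/3 ⊕ ℤ/6 ⊕ ℤ/12 ⊕ ℤ/24

Derivation:
rank_ℚ(R)=4; free=4−4=0
SNF(R) diag = [3, 6, 12, 24] → torsion [3, 6, 12, 24]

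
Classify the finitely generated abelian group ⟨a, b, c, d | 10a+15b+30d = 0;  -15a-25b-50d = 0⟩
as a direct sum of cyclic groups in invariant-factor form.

rank_ℚ(R)=2; free=4−2=2
SNF(R) diag = [5, 5] → torsion [5, 5]

Answer: M ≅ ℤ^2 ⊕ ℤ/5 ⊕ ℤ/5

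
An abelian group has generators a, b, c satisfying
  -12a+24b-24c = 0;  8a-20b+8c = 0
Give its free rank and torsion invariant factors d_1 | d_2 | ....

Answer: M ≅ ℤ^1 ⊕ ℤ/4 ⊕ ℤ/12

Derivation:
rank_ℚ(R)=2; free=3−2=1
SNF(R) diag = [4, 12] → torsion [4, 12]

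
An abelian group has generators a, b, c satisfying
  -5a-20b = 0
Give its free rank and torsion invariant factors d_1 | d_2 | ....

Answer: M ≅ ℤ^2 ⊕ ℤ/5

Derivation:
rank_ℚ(R)=1; free=3−1=2
SNF(R) diag = [5] → torsion [5]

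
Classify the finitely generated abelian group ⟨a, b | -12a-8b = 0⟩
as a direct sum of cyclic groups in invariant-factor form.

rank_ℚ(R)=1; free=2−1=1
SNF(R) diag = [4] → torsion [4]

Answer: M ≅ ℤ^1 ⊕ ℤ/4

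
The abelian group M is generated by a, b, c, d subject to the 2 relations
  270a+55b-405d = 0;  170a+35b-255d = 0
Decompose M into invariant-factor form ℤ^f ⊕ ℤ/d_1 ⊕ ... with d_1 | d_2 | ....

rank_ℚ(R)=2; free=4−2=2
SNF(R) diag = [5, 10] → torsion [5, 10]

Answer: M ≅ ℤ^2 ⊕ ℤ/5 ⊕ ℤ/10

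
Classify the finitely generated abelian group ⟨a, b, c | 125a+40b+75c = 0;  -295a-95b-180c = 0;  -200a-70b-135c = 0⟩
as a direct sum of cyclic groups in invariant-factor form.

rank_ℚ(R)=3; free=3−3=0
SNF(R) diag = [5, 15, 15] → torsion [5, 15, 15]

Answer: M ≅ ℤ/5 ⊕ ℤ/15 ⊕ ℤ/15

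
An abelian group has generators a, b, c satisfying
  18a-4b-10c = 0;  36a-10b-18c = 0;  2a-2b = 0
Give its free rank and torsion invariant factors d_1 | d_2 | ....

Answer: M ≅ ℤ/2 ⊕ ℤ/2 ⊕ ℤ/4

Derivation:
rank_ℚ(R)=3; free=3−3=0
SNF(R) diag = [2, 2, 4] → torsion [2, 2, 4]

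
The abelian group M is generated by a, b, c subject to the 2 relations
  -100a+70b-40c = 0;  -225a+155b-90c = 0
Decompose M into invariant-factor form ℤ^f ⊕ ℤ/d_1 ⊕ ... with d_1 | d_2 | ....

Answer: M ≅ ℤ^1 ⊕ ℤ/5 ⊕ ℤ/10

Derivation:
rank_ℚ(R)=2; free=3−2=1
SNF(R) diag = [5, 10] → torsion [5, 10]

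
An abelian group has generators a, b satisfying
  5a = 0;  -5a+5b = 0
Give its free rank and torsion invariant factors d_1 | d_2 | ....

rank_ℚ(R)=2; free=2−2=0
SNF(R) diag = [5, 5] → torsion [5, 5]

Answer: M ≅ ℤ/5 ⊕ ℤ/5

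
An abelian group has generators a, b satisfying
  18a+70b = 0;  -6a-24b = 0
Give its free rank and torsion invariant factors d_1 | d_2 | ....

Answer: M ≅ ℤ/2 ⊕ ℤ/6

Derivation:
rank_ℚ(R)=2; free=2−2=0
SNF(R) diag = [2, 6] → torsion [2, 6]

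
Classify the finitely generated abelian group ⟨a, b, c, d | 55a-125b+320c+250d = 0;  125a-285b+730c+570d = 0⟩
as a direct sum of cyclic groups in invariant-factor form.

rank_ℚ(R)=2; free=4−2=2
SNF(R) diag = [5, 10] → torsion [5, 10]

Answer: M ≅ ℤ^2 ⊕ ℤ/5 ⊕ ℤ/10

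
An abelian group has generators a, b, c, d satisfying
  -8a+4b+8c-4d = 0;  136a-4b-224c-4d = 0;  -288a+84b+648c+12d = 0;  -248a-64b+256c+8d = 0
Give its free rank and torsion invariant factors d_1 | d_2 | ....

rank_ℚ(R)=4; free=4−4=0
SNF(R) diag = [4, 8, 24, 72] → torsion [4, 8, 24, 72]

Answer: M ≅ ℤ/4 ⊕ ℤ/8 ⊕ ℤ/24 ⊕ ℤ/72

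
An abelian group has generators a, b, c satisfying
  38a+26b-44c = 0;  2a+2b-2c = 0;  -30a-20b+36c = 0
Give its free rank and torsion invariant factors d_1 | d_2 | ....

rank_ℚ(R)=3; free=3−3=0
SNF(R) diag = [2, 2, 6] → torsion [2, 2, 6]

Answer: M ≅ ℤ/2 ⊕ ℤ/2 ⊕ ℤ/6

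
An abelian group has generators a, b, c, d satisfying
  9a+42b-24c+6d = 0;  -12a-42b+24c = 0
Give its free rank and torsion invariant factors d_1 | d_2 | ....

Answer: M ≅ ℤ^2 ⊕ ℤ/3 ⊕ ℤ/6

Derivation:
rank_ℚ(R)=2; free=4−2=2
SNF(R) diag = [3, 6] → torsion [3, 6]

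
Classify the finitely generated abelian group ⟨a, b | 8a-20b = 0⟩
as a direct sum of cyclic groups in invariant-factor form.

Answer: M ≅ ℤ^1 ⊕ ℤ/4

Derivation:
rank_ℚ(R)=1; free=2−1=1
SNF(R) diag = [4] → torsion [4]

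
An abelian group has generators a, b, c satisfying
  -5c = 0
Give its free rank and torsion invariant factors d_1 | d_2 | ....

Answer: M ≅ ℤ^2 ⊕ ℤ/5

Derivation:
rank_ℚ(R)=1; free=3−1=2
SNF(R) diag = [5] → torsion [5]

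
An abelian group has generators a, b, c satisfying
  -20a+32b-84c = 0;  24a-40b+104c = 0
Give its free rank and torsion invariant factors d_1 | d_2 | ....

Answer: M ≅ ℤ^1 ⊕ ℤ/4 ⊕ ℤ/8

Derivation:
rank_ℚ(R)=2; free=3−2=1
SNF(R) diag = [4, 8] → torsion [4, 8]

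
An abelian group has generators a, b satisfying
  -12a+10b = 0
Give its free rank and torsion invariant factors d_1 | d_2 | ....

rank_ℚ(R)=1; free=2−1=1
SNF(R) diag = [2] → torsion [2]

Answer: M ≅ ℤ^1 ⊕ ℤ/2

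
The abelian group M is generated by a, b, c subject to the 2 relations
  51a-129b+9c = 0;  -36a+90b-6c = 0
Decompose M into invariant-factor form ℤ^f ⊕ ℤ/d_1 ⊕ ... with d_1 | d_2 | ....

rank_ℚ(R)=2; free=3−2=1
SNF(R) diag = [3, 6] → torsion [3, 6]

Answer: M ≅ ℤ^1 ⊕ ℤ/3 ⊕ ℤ/6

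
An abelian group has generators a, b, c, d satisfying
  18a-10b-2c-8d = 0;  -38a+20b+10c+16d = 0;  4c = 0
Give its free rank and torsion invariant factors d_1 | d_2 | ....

rank_ℚ(R)=3; free=4−3=1
SNF(R) diag = [2, 2, 4] → torsion [2, 2, 4]

Answer: M ≅ ℤ^1 ⊕ ℤ/2 ⊕ ℤ/2 ⊕ ℤ/4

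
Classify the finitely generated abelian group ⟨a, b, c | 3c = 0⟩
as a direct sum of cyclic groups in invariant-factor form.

Answer: M ≅ ℤ^2 ⊕ ℤ/3

Derivation:
rank_ℚ(R)=1; free=3−1=2
SNF(R) diag = [3] → torsion [3]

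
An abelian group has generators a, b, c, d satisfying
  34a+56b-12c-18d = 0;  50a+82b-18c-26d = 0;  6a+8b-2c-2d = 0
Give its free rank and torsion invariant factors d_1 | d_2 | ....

rank_ℚ(R)=3; free=4−3=1
SNF(R) diag = [2, 2, 2] → torsion [2, 2, 2]

Answer: M ≅ ℤ^1 ⊕ ℤ/2 ⊕ ℤ/2 ⊕ ℤ/2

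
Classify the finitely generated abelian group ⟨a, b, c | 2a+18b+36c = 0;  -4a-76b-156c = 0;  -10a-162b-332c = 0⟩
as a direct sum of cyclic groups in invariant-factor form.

Answer: M ≅ ℤ/2 ⊕ ℤ/4 ⊕ ℤ/8

Derivation:
rank_ℚ(R)=3; free=3−3=0
SNF(R) diag = [2, 4, 8] → torsion [2, 4, 8]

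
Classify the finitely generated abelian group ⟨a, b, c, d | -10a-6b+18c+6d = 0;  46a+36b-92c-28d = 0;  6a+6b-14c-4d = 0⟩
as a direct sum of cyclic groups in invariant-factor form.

rank_ℚ(R)=3; free=4−3=1
SNF(R) diag = [2, 2, 6] → torsion [2, 2, 6]

Answer: M ≅ ℤ^1 ⊕ ℤ/2 ⊕ ℤ/2 ⊕ ℤ/6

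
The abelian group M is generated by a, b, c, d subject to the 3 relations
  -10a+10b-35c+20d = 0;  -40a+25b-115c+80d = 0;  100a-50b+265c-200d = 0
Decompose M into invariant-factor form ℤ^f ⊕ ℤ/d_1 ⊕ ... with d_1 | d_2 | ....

Answer: M ≅ ℤ^1 ⊕ ℤ/5 ⊕ ℤ/5 ⊕ ℤ/10

Derivation:
rank_ℚ(R)=3; free=4−3=1
SNF(R) diag = [5, 5, 10] → torsion [5, 5, 10]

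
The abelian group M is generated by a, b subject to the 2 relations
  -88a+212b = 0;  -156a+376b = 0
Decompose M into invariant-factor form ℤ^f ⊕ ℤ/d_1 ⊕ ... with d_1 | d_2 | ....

rank_ℚ(R)=2; free=2−2=0
SNF(R) diag = [4, 4] → torsion [4, 4]

Answer: M ≅ ℤ/4 ⊕ ℤ/4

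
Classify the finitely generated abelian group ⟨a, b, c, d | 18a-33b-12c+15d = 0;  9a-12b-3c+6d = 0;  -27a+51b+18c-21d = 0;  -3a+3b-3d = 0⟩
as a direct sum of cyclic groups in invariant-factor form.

rank_ℚ(R)=4; free=4−4=0
SNF(R) diag = [3, 3, 3, 6] → torsion [3, 3, 3, 6]

Answer: M ≅ ℤ/3 ⊕ ℤ/3 ⊕ ℤ/3 ⊕ ℤ/6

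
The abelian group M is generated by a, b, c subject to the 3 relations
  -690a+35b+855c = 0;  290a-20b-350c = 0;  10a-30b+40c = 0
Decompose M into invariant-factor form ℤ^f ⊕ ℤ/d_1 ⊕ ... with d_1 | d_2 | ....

rank_ℚ(R)=3; free=3−3=0
SNF(R) diag = [5, 10, 20] → torsion [5, 10, 20]

Answer: M ≅ ℤ/5 ⊕ ℤ/10 ⊕ ℤ/20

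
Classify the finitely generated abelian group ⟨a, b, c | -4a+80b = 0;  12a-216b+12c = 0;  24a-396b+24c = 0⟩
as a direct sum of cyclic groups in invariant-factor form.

rank_ℚ(R)=3; free=3−3=0
SNF(R) diag = [4, 12, 36] → torsion [4, 12, 36]

Answer: M ≅ ℤ/4 ⊕ ℤ/12 ⊕ ℤ/36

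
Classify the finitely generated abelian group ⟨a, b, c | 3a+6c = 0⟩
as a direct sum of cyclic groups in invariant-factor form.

rank_ℚ(R)=1; free=3−1=2
SNF(R) diag = [3] → torsion [3]

Answer: M ≅ ℤ^2 ⊕ ℤ/3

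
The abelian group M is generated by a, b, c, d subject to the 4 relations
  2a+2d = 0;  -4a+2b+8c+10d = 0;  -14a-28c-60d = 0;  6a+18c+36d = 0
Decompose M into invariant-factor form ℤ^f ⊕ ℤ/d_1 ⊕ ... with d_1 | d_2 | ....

Answer: M ≅ ℤ/2 ⊕ ℤ/2 ⊕ ℤ/2 ⊕ ℤ/6

Derivation:
rank_ℚ(R)=4; free=4−4=0
SNF(R) diag = [2, 2, 2, 6] → torsion [2, 2, 2, 6]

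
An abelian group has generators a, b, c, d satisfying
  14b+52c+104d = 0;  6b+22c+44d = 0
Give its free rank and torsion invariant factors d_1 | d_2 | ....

rank_ℚ(R)=2; free=4−2=2
SNF(R) diag = [2, 2] → torsion [2, 2]

Answer: M ≅ ℤ^2 ⊕ ℤ/2 ⊕ ℤ/2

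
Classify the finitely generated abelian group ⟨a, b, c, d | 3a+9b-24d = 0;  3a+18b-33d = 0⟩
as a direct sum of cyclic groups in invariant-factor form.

rank_ℚ(R)=2; free=4−2=2
SNF(R) diag = [3, 9] → torsion [3, 9]

Answer: M ≅ ℤ^2 ⊕ ℤ/3 ⊕ ℤ/9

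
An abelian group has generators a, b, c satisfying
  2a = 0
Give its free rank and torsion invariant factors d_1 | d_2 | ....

rank_ℚ(R)=1; free=3−1=2
SNF(R) diag = [2] → torsion [2]

Answer: M ≅ ℤ^2 ⊕ ℤ/2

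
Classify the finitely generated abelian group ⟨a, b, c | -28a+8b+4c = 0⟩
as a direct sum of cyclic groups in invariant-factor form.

Answer: M ≅ ℤ^2 ⊕ ℤ/4

Derivation:
rank_ℚ(R)=1; free=3−1=2
SNF(R) diag = [4] → torsion [4]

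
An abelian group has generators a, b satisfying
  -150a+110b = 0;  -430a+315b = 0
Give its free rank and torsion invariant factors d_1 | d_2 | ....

rank_ℚ(R)=2; free=2−2=0
SNF(R) diag = [5, 10] → torsion [5, 10]

Answer: M ≅ ℤ/5 ⊕ ℤ/10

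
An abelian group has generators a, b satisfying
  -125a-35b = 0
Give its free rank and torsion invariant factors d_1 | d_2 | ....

Answer: M ≅ ℤ^1 ⊕ ℤ/5

Derivation:
rank_ℚ(R)=1; free=2−1=1
SNF(R) diag = [5] → torsion [5]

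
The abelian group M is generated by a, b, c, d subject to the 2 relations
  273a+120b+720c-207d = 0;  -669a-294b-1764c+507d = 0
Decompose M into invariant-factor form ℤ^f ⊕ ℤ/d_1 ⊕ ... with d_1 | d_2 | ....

Answer: M ≅ ℤ^2 ⊕ ℤ/3 ⊕ ℤ/6

Derivation:
rank_ℚ(R)=2; free=4−2=2
SNF(R) diag = [3, 6] → torsion [3, 6]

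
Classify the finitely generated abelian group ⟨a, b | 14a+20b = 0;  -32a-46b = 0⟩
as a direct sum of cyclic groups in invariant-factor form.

rank_ℚ(R)=2; free=2−2=0
SNF(R) diag = [2, 2] → torsion [2, 2]

Answer: M ≅ ℤ/2 ⊕ ℤ/2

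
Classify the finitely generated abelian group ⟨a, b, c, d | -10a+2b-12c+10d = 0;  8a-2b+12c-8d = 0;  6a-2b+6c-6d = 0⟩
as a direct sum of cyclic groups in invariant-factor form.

Answer: M ≅ ℤ^1 ⊕ ℤ/2 ⊕ ℤ/2 ⊕ ℤ/6

Derivation:
rank_ℚ(R)=3; free=4−3=1
SNF(R) diag = [2, 2, 6] → torsion [2, 2, 6]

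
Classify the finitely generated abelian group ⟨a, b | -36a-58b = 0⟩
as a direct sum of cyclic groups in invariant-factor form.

rank_ℚ(R)=1; free=2−1=1
SNF(R) diag = [2] → torsion [2]

Answer: M ≅ ℤ^1 ⊕ ℤ/2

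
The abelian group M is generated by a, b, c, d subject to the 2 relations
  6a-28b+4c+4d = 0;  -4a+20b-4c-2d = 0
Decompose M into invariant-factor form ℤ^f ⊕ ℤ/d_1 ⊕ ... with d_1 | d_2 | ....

rank_ℚ(R)=2; free=4−2=2
SNF(R) diag = [2, 2] → torsion [2, 2]

Answer: M ≅ ℤ^2 ⊕ ℤ/2 ⊕ ℤ/2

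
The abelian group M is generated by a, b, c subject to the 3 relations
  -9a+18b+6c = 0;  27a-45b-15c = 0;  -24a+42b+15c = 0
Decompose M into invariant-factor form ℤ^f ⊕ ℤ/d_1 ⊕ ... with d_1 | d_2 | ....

Answer: M ≅ ℤ/3 ⊕ ℤ/3 ⊕ ℤ/9

Derivation:
rank_ℚ(R)=3; free=3−3=0
SNF(R) diag = [3, 3, 9] → torsion [3, 3, 9]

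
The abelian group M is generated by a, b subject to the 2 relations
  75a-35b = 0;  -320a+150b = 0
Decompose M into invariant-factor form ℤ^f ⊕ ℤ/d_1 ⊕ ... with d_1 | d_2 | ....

Answer: M ≅ ℤ/5 ⊕ ℤ/10

Derivation:
rank_ℚ(R)=2; free=2−2=0
SNF(R) diag = [5, 10] → torsion [5, 10]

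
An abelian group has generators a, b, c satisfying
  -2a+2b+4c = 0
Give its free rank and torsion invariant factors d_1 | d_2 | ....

rank_ℚ(R)=1; free=3−1=2
SNF(R) diag = [2] → torsion [2]

Answer: M ≅ ℤ^2 ⊕ ℤ/2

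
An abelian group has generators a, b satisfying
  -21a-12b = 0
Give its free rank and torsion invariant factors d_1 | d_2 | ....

Answer: M ≅ ℤ^1 ⊕ ℤ/3

Derivation:
rank_ℚ(R)=1; free=2−1=1
SNF(R) diag = [3] → torsion [3]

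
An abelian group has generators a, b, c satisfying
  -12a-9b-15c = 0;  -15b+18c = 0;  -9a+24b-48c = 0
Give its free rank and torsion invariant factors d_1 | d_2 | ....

Answer: M ≅ ℤ/3 ⊕ ℤ/3 ⊕ ℤ/3

Derivation:
rank_ℚ(R)=3; free=3−3=0
SNF(R) diag = [3, 3, 3] → torsion [3, 3, 3]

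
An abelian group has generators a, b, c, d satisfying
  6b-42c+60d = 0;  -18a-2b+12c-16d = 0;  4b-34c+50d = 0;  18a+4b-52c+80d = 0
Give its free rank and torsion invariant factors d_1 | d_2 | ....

Answer: M ≅ ℤ/2 ⊕ ℤ/2 ⊕ ℤ/6 ⊕ ℤ/18

Derivation:
rank_ℚ(R)=4; free=4−4=0
SNF(R) diag = [2, 2, 6, 18] → torsion [2, 2, 6, 18]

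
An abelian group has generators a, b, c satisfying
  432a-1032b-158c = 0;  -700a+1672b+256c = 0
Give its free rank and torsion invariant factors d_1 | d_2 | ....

rank_ℚ(R)=2; free=3−2=1
SNF(R) diag = [2, 4] → torsion [2, 4]

Answer: M ≅ ℤ^1 ⊕ ℤ/2 ⊕ ℤ/4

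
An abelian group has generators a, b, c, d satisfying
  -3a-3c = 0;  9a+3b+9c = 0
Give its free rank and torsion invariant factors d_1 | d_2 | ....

rank_ℚ(R)=2; free=4−2=2
SNF(R) diag = [3, 3] → torsion [3, 3]

Answer: M ≅ ℤ^2 ⊕ ℤ/3 ⊕ ℤ/3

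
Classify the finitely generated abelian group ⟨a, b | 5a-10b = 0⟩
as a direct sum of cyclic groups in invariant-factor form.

Answer: M ≅ ℤ^1 ⊕ ℤ/5

Derivation:
rank_ℚ(R)=1; free=2−1=1
SNF(R) diag = [5] → torsion [5]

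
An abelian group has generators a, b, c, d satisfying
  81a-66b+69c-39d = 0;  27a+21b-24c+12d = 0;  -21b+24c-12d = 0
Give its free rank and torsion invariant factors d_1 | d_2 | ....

Answer: M ≅ ℤ^1 ⊕ ℤ/3 ⊕ ℤ/9 ⊕ ℤ/27

Derivation:
rank_ℚ(R)=3; free=4−3=1
SNF(R) diag = [3, 9, 27] → torsion [3, 9, 27]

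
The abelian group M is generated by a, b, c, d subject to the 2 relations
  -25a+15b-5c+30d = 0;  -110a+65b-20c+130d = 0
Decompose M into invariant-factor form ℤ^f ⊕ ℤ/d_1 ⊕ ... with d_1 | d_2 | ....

Answer: M ≅ ℤ^2 ⊕ ℤ/5 ⊕ ℤ/5

Derivation:
rank_ℚ(R)=2; free=4−2=2
SNF(R) diag = [5, 5] → torsion [5, 5]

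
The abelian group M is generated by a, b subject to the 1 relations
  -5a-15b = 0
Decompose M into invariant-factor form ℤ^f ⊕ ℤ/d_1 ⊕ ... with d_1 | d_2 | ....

Answer: M ≅ ℤ^1 ⊕ ℤ/5

Derivation:
rank_ℚ(R)=1; free=2−1=1
SNF(R) diag = [5] → torsion [5]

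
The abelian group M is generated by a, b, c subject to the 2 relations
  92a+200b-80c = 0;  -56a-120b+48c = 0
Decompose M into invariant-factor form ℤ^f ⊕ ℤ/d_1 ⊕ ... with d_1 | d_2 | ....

rank_ℚ(R)=2; free=3−2=1
SNF(R) diag = [4, 8] → torsion [4, 8]

Answer: M ≅ ℤ^1 ⊕ ℤ/4 ⊕ ℤ/8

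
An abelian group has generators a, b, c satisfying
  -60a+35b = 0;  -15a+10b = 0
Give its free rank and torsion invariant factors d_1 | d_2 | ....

rank_ℚ(R)=2; free=3−2=1
SNF(R) diag = [5, 15] → torsion [5, 15]

Answer: M ≅ ℤ^1 ⊕ ℤ/5 ⊕ ℤ/15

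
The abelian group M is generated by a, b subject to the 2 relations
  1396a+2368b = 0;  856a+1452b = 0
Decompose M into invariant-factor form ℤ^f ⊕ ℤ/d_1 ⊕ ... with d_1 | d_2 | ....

Answer: M ≅ ℤ/4 ⊕ ℤ/4

Derivation:
rank_ℚ(R)=2; free=2−2=0
SNF(R) diag = [4, 4] → torsion [4, 4]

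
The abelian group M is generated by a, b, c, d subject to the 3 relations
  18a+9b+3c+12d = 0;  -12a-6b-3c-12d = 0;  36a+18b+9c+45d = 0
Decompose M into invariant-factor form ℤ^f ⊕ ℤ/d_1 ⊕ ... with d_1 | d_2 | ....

rank_ℚ(R)=3; free=4−3=1
SNF(R) diag = [3, 3, 9] → torsion [3, 3, 9]

Answer: M ≅ ℤ^1 ⊕ ℤ/3 ⊕ ℤ/3 ⊕ ℤ/9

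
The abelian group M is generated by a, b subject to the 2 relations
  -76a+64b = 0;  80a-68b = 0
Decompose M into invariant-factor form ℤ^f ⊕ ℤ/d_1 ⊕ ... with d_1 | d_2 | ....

rank_ℚ(R)=2; free=2−2=0
SNF(R) diag = [4, 12] → torsion [4, 12]

Answer: M ≅ ℤ/4 ⊕ ℤ/12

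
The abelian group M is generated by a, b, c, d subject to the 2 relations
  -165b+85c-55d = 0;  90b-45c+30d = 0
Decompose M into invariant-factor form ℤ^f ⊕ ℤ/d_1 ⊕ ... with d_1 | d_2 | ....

rank_ℚ(R)=2; free=4−2=2
SNF(R) diag = [5, 15] → torsion [5, 15]

Answer: M ≅ ℤ^2 ⊕ ℤ/5 ⊕ ℤ/15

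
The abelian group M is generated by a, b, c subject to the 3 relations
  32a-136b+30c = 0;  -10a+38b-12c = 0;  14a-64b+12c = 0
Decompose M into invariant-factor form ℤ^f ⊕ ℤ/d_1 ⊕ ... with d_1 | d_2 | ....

Answer: M ≅ ℤ/2 ⊕ ℤ/6 ⊕ ℤ/18

Derivation:
rank_ℚ(R)=3; free=3−3=0
SNF(R) diag = [2, 6, 18] → torsion [2, 6, 18]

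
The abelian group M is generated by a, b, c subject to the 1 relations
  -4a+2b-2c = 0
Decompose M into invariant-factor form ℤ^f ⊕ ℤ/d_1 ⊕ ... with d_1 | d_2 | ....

Answer: M ≅ ℤ^2 ⊕ ℤ/2

Derivation:
rank_ℚ(R)=1; free=3−1=2
SNF(R) diag = [2] → torsion [2]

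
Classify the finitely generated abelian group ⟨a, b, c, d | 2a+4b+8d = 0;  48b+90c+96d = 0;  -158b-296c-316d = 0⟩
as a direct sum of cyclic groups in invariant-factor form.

rank_ℚ(R)=3; free=4−3=1
SNF(R) diag = [2, 2, 6] → torsion [2, 2, 6]

Answer: M ≅ ℤ^1 ⊕ ℤ/2 ⊕ ℤ/2 ⊕ ℤ/6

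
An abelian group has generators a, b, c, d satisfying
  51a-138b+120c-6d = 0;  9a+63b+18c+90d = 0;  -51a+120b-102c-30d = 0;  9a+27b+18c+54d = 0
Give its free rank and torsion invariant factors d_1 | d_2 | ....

Answer: M ≅ ℤ/3 ⊕ ℤ/9 ⊕ ℤ/18 ⊕ ℤ/36

Derivation:
rank_ℚ(R)=4; free=4−4=0
SNF(R) diag = [3, 9, 18, 36] → torsion [3, 9, 18, 36]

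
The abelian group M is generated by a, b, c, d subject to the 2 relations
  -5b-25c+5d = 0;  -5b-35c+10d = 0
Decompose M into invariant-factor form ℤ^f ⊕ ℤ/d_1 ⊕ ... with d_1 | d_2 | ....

rank_ℚ(R)=2; free=4−2=2
SNF(R) diag = [5, 5] → torsion [5, 5]

Answer: M ≅ ℤ^2 ⊕ ℤ/5 ⊕ ℤ/5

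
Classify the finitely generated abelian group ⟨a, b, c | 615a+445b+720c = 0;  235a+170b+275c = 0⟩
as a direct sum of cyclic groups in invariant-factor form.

Answer: M ≅ ℤ^1 ⊕ ℤ/5 ⊕ ℤ/5

Derivation:
rank_ℚ(R)=2; free=3−2=1
SNF(R) diag = [5, 5] → torsion [5, 5]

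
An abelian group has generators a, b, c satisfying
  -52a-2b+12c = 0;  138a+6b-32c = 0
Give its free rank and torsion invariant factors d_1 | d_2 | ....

rank_ℚ(R)=2; free=3−2=1
SNF(R) diag = [2, 2] → torsion [2, 2]

Answer: M ≅ ℤ^1 ⊕ ℤ/2 ⊕ ℤ/2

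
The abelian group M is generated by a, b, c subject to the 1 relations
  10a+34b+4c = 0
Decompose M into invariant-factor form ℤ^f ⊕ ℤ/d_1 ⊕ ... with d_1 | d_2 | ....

Answer: M ≅ ℤ^2 ⊕ ℤ/2

Derivation:
rank_ℚ(R)=1; free=3−1=2
SNF(R) diag = [2] → torsion [2]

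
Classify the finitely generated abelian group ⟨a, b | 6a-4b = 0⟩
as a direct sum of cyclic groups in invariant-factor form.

Answer: M ≅ ℤ^1 ⊕ ℤ/2

Derivation:
rank_ℚ(R)=1; free=2−1=1
SNF(R) diag = [2] → torsion [2]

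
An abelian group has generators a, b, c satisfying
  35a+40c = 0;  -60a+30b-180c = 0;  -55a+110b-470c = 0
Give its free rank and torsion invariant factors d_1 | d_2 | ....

Answer: M ≅ ℤ/5 ⊕ ℤ/10 ⊕ ℤ/30

Derivation:
rank_ℚ(R)=3; free=3−3=0
SNF(R) diag = [5, 10, 30] → torsion [5, 10, 30]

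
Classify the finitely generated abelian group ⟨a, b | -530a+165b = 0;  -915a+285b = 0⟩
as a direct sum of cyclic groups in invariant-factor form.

Answer: M ≅ ℤ/5 ⊕ ℤ/15

Derivation:
rank_ℚ(R)=2; free=2−2=0
SNF(R) diag = [5, 15] → torsion [5, 15]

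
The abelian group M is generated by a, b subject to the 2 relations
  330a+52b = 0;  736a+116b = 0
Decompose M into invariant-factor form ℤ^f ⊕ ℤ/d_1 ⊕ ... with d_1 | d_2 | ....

rank_ℚ(R)=2; free=2−2=0
SNF(R) diag = [2, 4] → torsion [2, 4]

Answer: M ≅ ℤ/2 ⊕ ℤ/4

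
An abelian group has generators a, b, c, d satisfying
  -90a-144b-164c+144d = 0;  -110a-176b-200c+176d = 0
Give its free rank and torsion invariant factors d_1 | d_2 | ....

rank_ℚ(R)=2; free=4−2=2
SNF(R) diag = [2, 4] → torsion [2, 4]

Answer: M ≅ ℤ^2 ⊕ ℤ/2 ⊕ ℤ/4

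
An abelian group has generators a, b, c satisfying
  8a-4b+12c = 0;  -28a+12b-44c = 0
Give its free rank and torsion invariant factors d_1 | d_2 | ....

rank_ℚ(R)=2; free=3−2=1
SNF(R) diag = [4, 4] → torsion [4, 4]

Answer: M ≅ ℤ^1 ⊕ ℤ/4 ⊕ ℤ/4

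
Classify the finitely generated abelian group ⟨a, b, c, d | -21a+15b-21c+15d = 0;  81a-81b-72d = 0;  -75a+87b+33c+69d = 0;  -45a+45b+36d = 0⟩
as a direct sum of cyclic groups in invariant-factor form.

Answer: M ≅ ℤ/3 ⊕ ℤ/9 ⊕ ℤ/18 ⊕ ℤ/36

Derivation:
rank_ℚ(R)=4; free=4−4=0
SNF(R) diag = [3, 9, 18, 36] → torsion [3, 9, 18, 36]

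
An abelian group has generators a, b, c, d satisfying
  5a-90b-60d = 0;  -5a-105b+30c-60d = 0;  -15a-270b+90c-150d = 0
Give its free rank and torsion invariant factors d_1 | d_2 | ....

Answer: M ≅ ℤ^1 ⊕ ℤ/5 ⊕ ℤ/15 ⊕ ℤ/30

Derivation:
rank_ℚ(R)=3; free=4−3=1
SNF(R) diag = [5, 15, 30] → torsion [5, 15, 30]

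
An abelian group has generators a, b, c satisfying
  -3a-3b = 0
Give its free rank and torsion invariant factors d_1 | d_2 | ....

rank_ℚ(R)=1; free=3−1=2
SNF(R) diag = [3] → torsion [3]

Answer: M ≅ ℤ^2 ⊕ ℤ/3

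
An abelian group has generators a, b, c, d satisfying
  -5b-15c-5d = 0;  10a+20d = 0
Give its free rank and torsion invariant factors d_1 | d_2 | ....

Answer: M ≅ ℤ^2 ⊕ ℤ/5 ⊕ ℤ/10

Derivation:
rank_ℚ(R)=2; free=4−2=2
SNF(R) diag = [5, 10] → torsion [5, 10]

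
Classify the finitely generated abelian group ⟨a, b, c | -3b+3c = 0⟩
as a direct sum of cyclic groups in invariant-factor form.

Answer: M ≅ ℤ^2 ⊕ ℤ/3

Derivation:
rank_ℚ(R)=1; free=3−1=2
SNF(R) diag = [3] → torsion [3]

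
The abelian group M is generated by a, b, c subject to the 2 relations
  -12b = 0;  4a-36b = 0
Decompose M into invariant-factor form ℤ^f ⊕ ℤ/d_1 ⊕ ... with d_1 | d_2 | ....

rank_ℚ(R)=2; free=3−2=1
SNF(R) diag = [4, 12] → torsion [4, 12]

Answer: M ≅ ℤ^1 ⊕ ℤ/4 ⊕ ℤ/12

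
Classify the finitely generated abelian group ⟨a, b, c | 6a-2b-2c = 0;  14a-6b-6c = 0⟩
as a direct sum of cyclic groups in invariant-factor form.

rank_ℚ(R)=2; free=3−2=1
SNF(R) diag = [2, 4] → torsion [2, 4]

Answer: M ≅ ℤ^1 ⊕ ℤ/2 ⊕ ℤ/4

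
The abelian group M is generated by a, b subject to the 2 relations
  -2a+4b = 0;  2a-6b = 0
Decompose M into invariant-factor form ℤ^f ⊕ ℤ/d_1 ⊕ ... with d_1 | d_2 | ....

Answer: M ≅ ℤ/2 ⊕ ℤ/2

Derivation:
rank_ℚ(R)=2; free=2−2=0
SNF(R) diag = [2, 2] → torsion [2, 2]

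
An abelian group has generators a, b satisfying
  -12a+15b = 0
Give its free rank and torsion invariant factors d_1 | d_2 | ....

Answer: M ≅ ℤ^1 ⊕ ℤ/3

Derivation:
rank_ℚ(R)=1; free=2−1=1
SNF(R) diag = [3] → torsion [3]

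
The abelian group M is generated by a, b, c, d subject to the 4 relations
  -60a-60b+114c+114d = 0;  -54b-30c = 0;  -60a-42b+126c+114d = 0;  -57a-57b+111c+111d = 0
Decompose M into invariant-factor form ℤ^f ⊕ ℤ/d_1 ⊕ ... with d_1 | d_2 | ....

rank_ℚ(R)=4; free=4−4=0
SNF(R) diag = [3, 6, 18, 54] → torsion [3, 6, 18, 54]

Answer: M ≅ ℤ/3 ⊕ ℤ/6 ⊕ ℤ/18 ⊕ ℤ/54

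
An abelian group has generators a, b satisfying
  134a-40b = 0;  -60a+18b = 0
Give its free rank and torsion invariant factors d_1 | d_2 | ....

Answer: M ≅ ℤ/2 ⊕ ℤ/6

Derivation:
rank_ℚ(R)=2; free=2−2=0
SNF(R) diag = [2, 6] → torsion [2, 6]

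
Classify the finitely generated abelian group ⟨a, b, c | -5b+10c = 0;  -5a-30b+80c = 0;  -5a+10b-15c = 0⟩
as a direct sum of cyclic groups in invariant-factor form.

Answer: M ≅ ℤ/5 ⊕ ℤ/5 ⊕ ℤ/15

Derivation:
rank_ℚ(R)=3; free=3−3=0
SNF(R) diag = [5, 5, 15] → torsion [5, 5, 15]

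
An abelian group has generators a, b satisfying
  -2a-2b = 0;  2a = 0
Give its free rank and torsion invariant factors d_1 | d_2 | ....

rank_ℚ(R)=2; free=2−2=0
SNF(R) diag = [2, 2] → torsion [2, 2]

Answer: M ≅ ℤ/2 ⊕ ℤ/2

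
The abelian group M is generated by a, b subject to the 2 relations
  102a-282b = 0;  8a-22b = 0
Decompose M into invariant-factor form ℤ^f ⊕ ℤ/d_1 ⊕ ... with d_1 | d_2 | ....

Answer: M ≅ ℤ/2 ⊕ ℤ/6

Derivation:
rank_ℚ(R)=2; free=2−2=0
SNF(R) diag = [2, 6] → torsion [2, 6]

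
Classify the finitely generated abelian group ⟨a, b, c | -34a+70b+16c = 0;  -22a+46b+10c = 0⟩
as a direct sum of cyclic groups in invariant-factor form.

Answer: M ≅ ℤ^1 ⊕ ℤ/2 ⊕ ℤ/6

Derivation:
rank_ℚ(R)=2; free=3−2=1
SNF(R) diag = [2, 6] → torsion [2, 6]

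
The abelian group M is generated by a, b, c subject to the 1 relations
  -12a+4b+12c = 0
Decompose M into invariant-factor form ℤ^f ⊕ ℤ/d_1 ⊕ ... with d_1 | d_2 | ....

rank_ℚ(R)=1; free=3−1=2
SNF(R) diag = [4] → torsion [4]

Answer: M ≅ ℤ^2 ⊕ ℤ/4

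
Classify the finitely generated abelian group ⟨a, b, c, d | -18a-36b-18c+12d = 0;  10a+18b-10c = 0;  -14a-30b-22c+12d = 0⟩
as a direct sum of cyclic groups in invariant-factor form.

Answer: M ≅ ℤ^1 ⊕ ℤ/2 ⊕ ℤ/6 ⊕ ℤ/12

Derivation:
rank_ℚ(R)=3; free=4−3=1
SNF(R) diag = [2, 6, 12] → torsion [2, 6, 12]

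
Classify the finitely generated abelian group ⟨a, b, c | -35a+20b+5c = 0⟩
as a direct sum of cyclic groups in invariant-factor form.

rank_ℚ(R)=1; free=3−1=2
SNF(R) diag = [5] → torsion [5]

Answer: M ≅ ℤ^2 ⊕ ℤ/5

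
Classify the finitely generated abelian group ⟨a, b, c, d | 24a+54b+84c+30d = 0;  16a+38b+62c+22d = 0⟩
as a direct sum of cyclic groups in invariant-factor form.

rank_ℚ(R)=2; free=4−2=2
SNF(R) diag = [2, 6] → torsion [2, 6]

Answer: M ≅ ℤ^2 ⊕ ℤ/2 ⊕ ℤ/6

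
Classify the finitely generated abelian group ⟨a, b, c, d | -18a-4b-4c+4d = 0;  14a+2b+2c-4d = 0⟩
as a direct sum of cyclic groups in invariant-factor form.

rank_ℚ(R)=2; free=4−2=2
SNF(R) diag = [2, 2] → torsion [2, 2]

Answer: M ≅ ℤ^2 ⊕ ℤ/2 ⊕ ℤ/2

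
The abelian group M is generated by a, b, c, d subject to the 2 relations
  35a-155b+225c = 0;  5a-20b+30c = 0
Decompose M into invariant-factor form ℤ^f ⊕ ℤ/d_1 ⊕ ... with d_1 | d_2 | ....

rank_ℚ(R)=2; free=4−2=2
SNF(R) diag = [5, 15] → torsion [5, 15]

Answer: M ≅ ℤ^2 ⊕ ℤ/5 ⊕ ℤ/15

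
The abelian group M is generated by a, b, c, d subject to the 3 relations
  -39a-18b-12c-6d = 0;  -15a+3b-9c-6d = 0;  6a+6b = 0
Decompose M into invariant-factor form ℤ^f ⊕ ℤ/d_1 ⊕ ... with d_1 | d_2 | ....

rank_ℚ(R)=3; free=4−3=1
SNF(R) diag = [3, 3, 6] → torsion [3, 3, 6]

Answer: M ≅ ℤ^1 ⊕ ℤ/3 ⊕ ℤ/3 ⊕ ℤ/6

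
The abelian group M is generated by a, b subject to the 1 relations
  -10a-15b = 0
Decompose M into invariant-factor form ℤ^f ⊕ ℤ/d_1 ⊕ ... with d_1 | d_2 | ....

Answer: M ≅ ℤ^1 ⊕ ℤ/5

Derivation:
rank_ℚ(R)=1; free=2−1=1
SNF(R) diag = [5] → torsion [5]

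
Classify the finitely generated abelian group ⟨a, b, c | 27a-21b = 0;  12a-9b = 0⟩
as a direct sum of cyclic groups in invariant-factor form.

rank_ℚ(R)=2; free=3−2=1
SNF(R) diag = [3, 3] → torsion [3, 3]

Answer: M ≅ ℤ^1 ⊕ ℤ/3 ⊕ ℤ/3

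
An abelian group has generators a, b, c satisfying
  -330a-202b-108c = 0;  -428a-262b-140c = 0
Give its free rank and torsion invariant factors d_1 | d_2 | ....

rank_ℚ(R)=2; free=3−2=1
SNF(R) diag = [2, 2] → torsion [2, 2]

Answer: M ≅ ℤ^1 ⊕ ℤ/2 ⊕ ℤ/2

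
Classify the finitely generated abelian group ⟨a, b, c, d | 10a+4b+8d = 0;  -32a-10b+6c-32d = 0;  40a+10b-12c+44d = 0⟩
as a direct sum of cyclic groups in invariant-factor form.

rank_ℚ(R)=3; free=4−3=1
SNF(R) diag = [2, 2, 6] → torsion [2, 2, 6]

Answer: M ≅ ℤ^1 ⊕ ℤ/2 ⊕ ℤ/2 ⊕ ℤ/6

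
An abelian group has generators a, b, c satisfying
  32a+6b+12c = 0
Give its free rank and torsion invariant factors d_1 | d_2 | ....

rank_ℚ(R)=1; free=3−1=2
SNF(R) diag = [2] → torsion [2]

Answer: M ≅ ℤ^2 ⊕ ℤ/2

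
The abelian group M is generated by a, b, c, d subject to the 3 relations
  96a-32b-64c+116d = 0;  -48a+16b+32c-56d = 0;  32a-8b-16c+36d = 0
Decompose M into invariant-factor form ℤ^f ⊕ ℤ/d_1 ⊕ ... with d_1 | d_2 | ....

Answer: M ≅ ℤ^1 ⊕ ℤ/4 ⊕ ℤ/8 ⊕ ℤ/16

Derivation:
rank_ℚ(R)=3; free=4−3=1
SNF(R) diag = [4, 8, 16] → torsion [4, 8, 16]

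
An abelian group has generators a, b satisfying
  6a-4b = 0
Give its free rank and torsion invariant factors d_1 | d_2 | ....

rank_ℚ(R)=1; free=2−1=1
SNF(R) diag = [2] → torsion [2]

Answer: M ≅ ℤ^1 ⊕ ℤ/2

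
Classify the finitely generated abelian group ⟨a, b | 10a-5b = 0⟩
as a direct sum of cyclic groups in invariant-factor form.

rank_ℚ(R)=1; free=2−1=1
SNF(R) diag = [5] → torsion [5]

Answer: M ≅ ℤ^1 ⊕ ℤ/5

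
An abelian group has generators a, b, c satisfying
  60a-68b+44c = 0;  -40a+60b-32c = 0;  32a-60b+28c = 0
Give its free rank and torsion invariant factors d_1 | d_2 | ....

rank_ℚ(R)=3; free=3−3=0
SNF(R) diag = [4, 4, 12] → torsion [4, 4, 12]

Answer: M ≅ ℤ/4 ⊕ ℤ/4 ⊕ ℤ/12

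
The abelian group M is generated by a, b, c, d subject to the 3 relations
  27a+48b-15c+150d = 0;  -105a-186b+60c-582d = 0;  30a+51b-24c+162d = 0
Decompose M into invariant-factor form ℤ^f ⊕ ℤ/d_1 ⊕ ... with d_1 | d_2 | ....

rank_ℚ(R)=3; free=4−3=1
SNF(R) diag = [3, 3, 3] → torsion [3, 3, 3]

Answer: M ≅ ℤ^1 ⊕ ℤ/3 ⊕ ℤ/3 ⊕ ℤ/3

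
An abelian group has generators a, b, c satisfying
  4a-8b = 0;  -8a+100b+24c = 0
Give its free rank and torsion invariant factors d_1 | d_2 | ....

Answer: M ≅ ℤ^1 ⊕ ℤ/4 ⊕ ℤ/12

Derivation:
rank_ℚ(R)=2; free=3−2=1
SNF(R) diag = [4, 12] → torsion [4, 12]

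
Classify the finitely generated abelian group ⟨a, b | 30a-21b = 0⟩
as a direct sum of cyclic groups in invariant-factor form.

Answer: M ≅ ℤ^1 ⊕ ℤ/3

Derivation:
rank_ℚ(R)=1; free=2−1=1
SNF(R) diag = [3] → torsion [3]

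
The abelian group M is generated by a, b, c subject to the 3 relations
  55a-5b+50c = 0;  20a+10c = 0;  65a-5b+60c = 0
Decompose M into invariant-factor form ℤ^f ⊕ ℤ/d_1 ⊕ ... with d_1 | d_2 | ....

Answer: M ≅ ℤ/5 ⊕ ℤ/10 ⊕ ℤ/10

Derivation:
rank_ℚ(R)=3; free=3−3=0
SNF(R) diag = [5, 10, 10] → torsion [5, 10, 10]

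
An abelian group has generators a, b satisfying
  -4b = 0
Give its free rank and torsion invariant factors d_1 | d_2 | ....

Answer: M ≅ ℤ^1 ⊕ ℤ/4

Derivation:
rank_ℚ(R)=1; free=2−1=1
SNF(R) diag = [4] → torsion [4]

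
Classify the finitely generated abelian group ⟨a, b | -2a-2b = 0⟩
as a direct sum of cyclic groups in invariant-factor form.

rank_ℚ(R)=1; free=2−1=1
SNF(R) diag = [2] → torsion [2]

Answer: M ≅ ℤ^1 ⊕ ℤ/2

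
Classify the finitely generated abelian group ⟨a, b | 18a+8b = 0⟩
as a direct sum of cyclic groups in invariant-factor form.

Answer: M ≅ ℤ^1 ⊕ ℤ/2

Derivation:
rank_ℚ(R)=1; free=2−1=1
SNF(R) diag = [2] → torsion [2]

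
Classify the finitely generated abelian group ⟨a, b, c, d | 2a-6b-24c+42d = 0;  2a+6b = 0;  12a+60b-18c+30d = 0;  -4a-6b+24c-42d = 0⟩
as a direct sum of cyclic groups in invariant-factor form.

Answer: M ≅ ℤ/2 ⊕ ℤ/6 ⊕ ℤ/6 ⊕ ℤ/6

Derivation:
rank_ℚ(R)=4; free=4−4=0
SNF(R) diag = [2, 6, 6, 6] → torsion [2, 6, 6, 6]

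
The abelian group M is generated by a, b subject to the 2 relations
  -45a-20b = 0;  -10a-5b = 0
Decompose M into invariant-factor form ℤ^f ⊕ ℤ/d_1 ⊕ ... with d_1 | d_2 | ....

Answer: M ≅ ℤ/5 ⊕ ℤ/5

Derivation:
rank_ℚ(R)=2; free=2−2=0
SNF(R) diag = [5, 5] → torsion [5, 5]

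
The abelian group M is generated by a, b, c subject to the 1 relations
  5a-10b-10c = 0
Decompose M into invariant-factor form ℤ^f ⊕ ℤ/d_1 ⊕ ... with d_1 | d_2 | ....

Answer: M ≅ ℤ^2 ⊕ ℤ/5

Derivation:
rank_ℚ(R)=1; free=3−1=2
SNF(R) diag = [5] → torsion [5]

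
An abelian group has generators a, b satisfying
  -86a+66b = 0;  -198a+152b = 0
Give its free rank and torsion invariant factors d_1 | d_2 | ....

rank_ℚ(R)=2; free=2−2=0
SNF(R) diag = [2, 2] → torsion [2, 2]

Answer: M ≅ ℤ/2 ⊕ ℤ/2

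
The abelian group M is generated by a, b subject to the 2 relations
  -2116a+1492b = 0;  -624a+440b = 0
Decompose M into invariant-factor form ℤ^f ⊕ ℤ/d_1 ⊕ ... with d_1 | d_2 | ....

rank_ℚ(R)=2; free=2−2=0
SNF(R) diag = [4, 8] → torsion [4, 8]

Answer: M ≅ ℤ/4 ⊕ ℤ/8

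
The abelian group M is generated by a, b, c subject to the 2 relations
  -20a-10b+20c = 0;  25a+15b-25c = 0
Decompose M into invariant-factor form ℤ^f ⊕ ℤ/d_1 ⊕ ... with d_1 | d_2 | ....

rank_ℚ(R)=2; free=3−2=1
SNF(R) diag = [5, 10] → torsion [5, 10]

Answer: M ≅ ℤ^1 ⊕ ℤ/5 ⊕ ℤ/10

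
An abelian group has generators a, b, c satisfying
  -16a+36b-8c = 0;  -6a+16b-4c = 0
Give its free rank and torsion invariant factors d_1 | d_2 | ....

rank_ℚ(R)=2; free=3−2=1
SNF(R) diag = [2, 4] → torsion [2, 4]

Answer: M ≅ ℤ^1 ⊕ ℤ/2 ⊕ ℤ/4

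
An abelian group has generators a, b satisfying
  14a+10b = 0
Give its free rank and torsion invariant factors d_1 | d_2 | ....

Answer: M ≅ ℤ^1 ⊕ ℤ/2

Derivation:
rank_ℚ(R)=1; free=2−1=1
SNF(R) diag = [2] → torsion [2]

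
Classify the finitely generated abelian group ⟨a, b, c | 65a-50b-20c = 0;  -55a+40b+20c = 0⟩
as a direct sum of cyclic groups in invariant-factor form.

Answer: M ≅ ℤ^1 ⊕ ℤ/5 ⊕ ℤ/10

Derivation:
rank_ℚ(R)=2; free=3−2=1
SNF(R) diag = [5, 10] → torsion [5, 10]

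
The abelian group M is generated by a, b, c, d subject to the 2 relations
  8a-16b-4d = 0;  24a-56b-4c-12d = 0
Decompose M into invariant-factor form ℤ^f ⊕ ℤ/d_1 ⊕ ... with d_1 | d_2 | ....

Answer: M ≅ ℤ^2 ⊕ ℤ/4 ⊕ ℤ/4

Derivation:
rank_ℚ(R)=2; free=4−2=2
SNF(R) diag = [4, 4] → torsion [4, 4]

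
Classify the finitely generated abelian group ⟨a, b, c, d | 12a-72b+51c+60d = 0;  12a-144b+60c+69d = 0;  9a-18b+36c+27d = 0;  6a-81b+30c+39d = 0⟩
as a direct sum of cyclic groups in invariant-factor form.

Answer: M ≅ ℤ/3 ⊕ ℤ/9 ⊕ ℤ/9 ⊕ ℤ/27

Derivation:
rank_ℚ(R)=4; free=4−4=0
SNF(R) diag = [3, 9, 9, 27] → torsion [3, 9, 9, 27]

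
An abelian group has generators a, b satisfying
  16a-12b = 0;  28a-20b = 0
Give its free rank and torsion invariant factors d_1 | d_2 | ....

Answer: M ≅ ℤ/4 ⊕ ℤ/4

Derivation:
rank_ℚ(R)=2; free=2−2=0
SNF(R) diag = [4, 4] → torsion [4, 4]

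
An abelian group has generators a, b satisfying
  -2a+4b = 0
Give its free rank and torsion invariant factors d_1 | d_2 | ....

Answer: M ≅ ℤ^1 ⊕ ℤ/2

Derivation:
rank_ℚ(R)=1; free=2−1=1
SNF(R) diag = [2] → torsion [2]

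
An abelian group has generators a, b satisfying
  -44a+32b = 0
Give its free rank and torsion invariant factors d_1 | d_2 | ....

Answer: M ≅ ℤ^1 ⊕ ℤ/4

Derivation:
rank_ℚ(R)=1; free=2−1=1
SNF(R) diag = [4] → torsion [4]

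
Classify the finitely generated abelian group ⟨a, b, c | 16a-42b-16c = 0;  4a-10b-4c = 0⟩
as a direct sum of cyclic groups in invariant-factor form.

rank_ℚ(R)=2; free=3−2=1
SNF(R) diag = [2, 4] → torsion [2, 4]

Answer: M ≅ ℤ^1 ⊕ ℤ/2 ⊕ ℤ/4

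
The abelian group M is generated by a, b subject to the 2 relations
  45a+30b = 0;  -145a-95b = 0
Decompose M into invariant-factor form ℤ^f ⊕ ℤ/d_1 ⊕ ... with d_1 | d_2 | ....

Answer: M ≅ ℤ/5 ⊕ ℤ/15

Derivation:
rank_ℚ(R)=2; free=2−2=0
SNF(R) diag = [5, 15] → torsion [5, 15]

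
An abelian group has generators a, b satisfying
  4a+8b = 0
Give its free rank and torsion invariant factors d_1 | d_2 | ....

rank_ℚ(R)=1; free=2−1=1
SNF(R) diag = [4] → torsion [4]

Answer: M ≅ ℤ^1 ⊕ ℤ/4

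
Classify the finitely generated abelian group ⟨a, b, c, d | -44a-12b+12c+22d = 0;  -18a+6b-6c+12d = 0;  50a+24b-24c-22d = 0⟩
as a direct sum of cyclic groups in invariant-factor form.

rank_ℚ(R)=3; free=4−3=1
SNF(R) diag = [2, 6, 6] → torsion [2, 6, 6]

Answer: M ≅ ℤ^1 ⊕ ℤ/2 ⊕ ℤ/6 ⊕ ℤ/6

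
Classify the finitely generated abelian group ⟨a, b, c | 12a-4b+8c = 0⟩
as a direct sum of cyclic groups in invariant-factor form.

rank_ℚ(R)=1; free=3−1=2
SNF(R) diag = [4] → torsion [4]

Answer: M ≅ ℤ^2 ⊕ ℤ/4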